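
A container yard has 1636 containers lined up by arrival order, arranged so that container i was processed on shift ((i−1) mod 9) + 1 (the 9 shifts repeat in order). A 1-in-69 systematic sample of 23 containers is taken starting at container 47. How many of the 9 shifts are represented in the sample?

3

Consecutive selections differ by k = 69, so their shift numbers differ by 69 mod 9 = 6.
gcd(69, 9) = 3, so the sample visits 9/3 = 3 distinct residues mod 9.
Start 47 is shift 2; the shifts hit are 2, 5, 8.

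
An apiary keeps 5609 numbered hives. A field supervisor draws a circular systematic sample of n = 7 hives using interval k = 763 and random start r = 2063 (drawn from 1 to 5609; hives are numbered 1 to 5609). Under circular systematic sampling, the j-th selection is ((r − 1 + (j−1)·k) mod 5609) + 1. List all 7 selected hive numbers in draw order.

2063, 2826, 3589, 4352, 5115, 269, 1032

Selection 1: 2063
Selection 2: 2063 + 763 = 2826
Selection 3: 2826 + 763 = 3589
Selection 4: 3589 + 763 = 4352
Selection 5: 4352 + 763 = 5115
Selection 6: 5115 + 763 = 5878 → 5878 − 5609 = 269
Selection 7: 269 + 763 = 1032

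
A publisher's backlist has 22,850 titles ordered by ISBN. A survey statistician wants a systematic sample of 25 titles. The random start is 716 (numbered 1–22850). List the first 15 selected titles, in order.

716, 1630, 2544, 3458, 4372, 5286, 6200, 7114, 8028, 8942, 9856, 10770, 11684, 12598, 13512

k = N/n = 22850/25 = 914
title 1: 716
title 2: 716 + 914 = 1630
title 3: 1630 + 914 = 2544
title 4: 2544 + 914 = 3458
title 5: 3458 + 914 = 4372
title 6: 4372 + 914 = 5286
title 7: 5286 + 914 = 6200
title 8: 6200 + 914 = 7114
title 9: 7114 + 914 = 8028
title 10: 8028 + 914 = 8942
title 11: 8942 + 914 = 9856
title 12: 9856 + 914 = 10770
title 13: 10770 + 914 = 11684
title 14: 11684 + 914 = 12598
title 15: 12598 + 914 = 13512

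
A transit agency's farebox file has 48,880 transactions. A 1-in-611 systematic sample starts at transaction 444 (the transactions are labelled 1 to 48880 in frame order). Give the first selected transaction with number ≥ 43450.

43825

k = 611
Steps past start: ⌈(43450 − 444)/611⌉ = ⌈43006/611⌉ = 71
Selected transaction: 444 + 71×611 = 43825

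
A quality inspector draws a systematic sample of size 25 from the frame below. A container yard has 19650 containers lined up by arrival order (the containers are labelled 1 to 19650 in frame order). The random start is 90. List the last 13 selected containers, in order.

9522, 10308, 11094, 11880, 12666, 13452, 14238, 15024, 15810, 16596, 17382, 18168, 18954

k = N/n = 19650/25 = 786
13th selection = 90 + 12×786 = 9522
14th: 9522 + 786 = 10308
15th: 10308 + 786 = 11094
16th: 11094 + 786 = 11880
17th: 11880 + 786 = 12666
18th: 12666 + 786 = 13452
19th: 13452 + 786 = 14238
20th: 14238 + 786 = 15024
21st: 15024 + 786 = 15810
22nd: 15810 + 786 = 16596
23rd: 16596 + 786 = 17382
24th: 17382 + 786 = 18168
25th: 18168 + 786 = 18954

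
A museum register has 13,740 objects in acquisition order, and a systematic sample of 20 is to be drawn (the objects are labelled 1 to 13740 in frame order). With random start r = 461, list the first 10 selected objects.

461, 1148, 1835, 2522, 3209, 3896, 4583, 5270, 5957, 6644

k = N/n = 13740/20 = 687
object 1: 461
object 2: 461 + 687 = 1148
object 3: 1148 + 687 = 1835
object 4: 1835 + 687 = 2522
object 5: 2522 + 687 = 3209
object 6: 3209 + 687 = 3896
object 7: 3896 + 687 = 4583
object 8: 4583 + 687 = 5270
object 9: 5270 + 687 = 5957
object 10: 5957 + 687 = 6644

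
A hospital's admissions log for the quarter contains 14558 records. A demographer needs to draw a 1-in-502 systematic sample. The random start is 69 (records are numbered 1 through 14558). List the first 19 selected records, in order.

record 1: 69
record 2: 69 + 502 = 571
record 3: 571 + 502 = 1073
record 4: 1073 + 502 = 1575
record 5: 1575 + 502 = 2077
record 6: 2077 + 502 = 2579
record 7: 2579 + 502 = 3081
record 8: 3081 + 502 = 3583
record 9: 3583 + 502 = 4085
record 10: 4085 + 502 = 4587
record 11: 4587 + 502 = 5089
record 12: 5089 + 502 = 5591
record 13: 5591 + 502 = 6093
record 14: 6093 + 502 = 6595
record 15: 6595 + 502 = 7097
record 16: 7097 + 502 = 7599
record 17: 7599 + 502 = 8101
record 18: 8101 + 502 = 8603
record 19: 8603 + 502 = 9105

69, 571, 1073, 1575, 2077, 2579, 3081, 3583, 4085, 4587, 5089, 5591, 6093, 6595, 7097, 7599, 8101, 8603, 9105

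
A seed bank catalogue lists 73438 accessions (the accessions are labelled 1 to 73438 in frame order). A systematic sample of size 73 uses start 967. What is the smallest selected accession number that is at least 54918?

k = 73438/73 = 1006
Steps past start: ⌈(54918 − 967)/1006⌉ = ⌈53951/1006⌉ = 54
Selected accession: 967 + 54×1006 = 55291

55291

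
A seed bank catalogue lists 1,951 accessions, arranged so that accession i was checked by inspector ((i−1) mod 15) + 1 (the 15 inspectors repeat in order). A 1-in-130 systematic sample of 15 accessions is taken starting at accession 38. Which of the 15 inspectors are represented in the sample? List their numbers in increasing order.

Consecutive selections differ by k = 130, so their inspector numbers differ by 130 mod 15 = 10.
gcd(130, 15) = 5, so the sample visits 15/5 = 3 distinct residues mod 15.
Start 38 is inspector 8; the inspectors hit are 3, 8, 13.

3, 8, 13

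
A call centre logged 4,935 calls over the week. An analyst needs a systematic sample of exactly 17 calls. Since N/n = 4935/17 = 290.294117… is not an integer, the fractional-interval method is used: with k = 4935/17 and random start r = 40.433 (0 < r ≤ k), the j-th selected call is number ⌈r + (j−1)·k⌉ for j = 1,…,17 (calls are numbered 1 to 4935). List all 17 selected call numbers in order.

j=1: r + 0k = 40.433 → ⌈·⌉ = 41
j=2: r + 1k = 330.727117… → ⌈·⌉ = 331
j=3: r + 2k = 621.021235… → ⌈·⌉ = 622
j=4: r + 3k = 911.315352… → ⌈·⌉ = 912
j=5: r + 4k = 1201.609470… → ⌈·⌉ = 1202
j=6: r + 5k = 1491.903588… → ⌈·⌉ = 1492
j=7: r + 6k = 1782.197705… → ⌈·⌉ = 1783
j=8: r + 7k = 2072.491823… → ⌈·⌉ = 2073
j=9: r + 8k = 2362.785941… → ⌈·⌉ = 2363
j=10: r + 9k = 2653.080058… → ⌈·⌉ = 2654
j=11: r + 10k = 2943.374176… → ⌈·⌉ = 2944
j=12: r + 11k = 3233.668294… → ⌈·⌉ = 3234
j=13: r + 12k = 3523.962411… → ⌈·⌉ = 3524
j=14: r + 13k = 3814.256529… → ⌈·⌉ = 3815
j=15: r + 14k = 4104.550647… → ⌈·⌉ = 4105
j=16: r + 15k = 4394.844764… → ⌈·⌉ = 4395
j=17: r + 16k = 4685.138882… → ⌈·⌉ = 4686

41, 331, 622, 912, 1202, 1492, 1783, 2073, 2363, 2654, 2944, 3234, 3524, 3815, 4105, 4395, 4686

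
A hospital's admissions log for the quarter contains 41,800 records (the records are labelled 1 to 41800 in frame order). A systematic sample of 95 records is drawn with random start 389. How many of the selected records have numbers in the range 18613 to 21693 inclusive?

7

k = 41800/95 = 440
First selection ≥ 18613: 389 + ⌈(18613−389)/440⌉·440 = 389 + 42×440 = 18869
Last selection ≤ 21693: 389 + ⌊(21693−389)/440⌋·440 = 389 + 48×440 = 21509
Count = 48 − 42 + 1 = 7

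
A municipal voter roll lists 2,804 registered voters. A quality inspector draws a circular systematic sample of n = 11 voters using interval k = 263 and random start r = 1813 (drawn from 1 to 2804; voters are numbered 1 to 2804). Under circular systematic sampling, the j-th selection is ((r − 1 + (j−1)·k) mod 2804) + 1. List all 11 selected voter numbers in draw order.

1813, 2076, 2339, 2602, 61, 324, 587, 850, 1113, 1376, 1639

Selection 1: 1813
Selection 2: 1813 + 263 = 2076
Selection 3: 2076 + 263 = 2339
Selection 4: 2339 + 263 = 2602
Selection 5: 2602 + 263 = 2865 → 2865 − 2804 = 61
Selection 6: 61 + 263 = 324
Selection 7: 324 + 263 = 587
Selection 8: 587 + 263 = 850
Selection 9: 850 + 263 = 1113
Selection 10: 1113 + 263 = 1376
Selection 11: 1376 + 263 = 1639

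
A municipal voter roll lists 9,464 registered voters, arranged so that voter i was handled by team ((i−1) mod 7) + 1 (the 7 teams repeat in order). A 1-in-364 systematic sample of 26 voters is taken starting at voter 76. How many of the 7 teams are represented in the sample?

Consecutive selections differ by k = 364, so their team numbers differ by 364 mod 7 = 0.
gcd(364, 7) = 7, so the sample visits 7/7 = 1 distinct residues mod 7.
Start 76 is team 6; the teams hit are 6.

1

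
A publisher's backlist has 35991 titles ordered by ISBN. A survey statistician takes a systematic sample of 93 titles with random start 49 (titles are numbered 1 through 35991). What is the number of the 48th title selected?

18238

k = 35991/93 = 387
48th selection = r + (48−1)·k = 49 + 47×387 = 49 + 18189 = 18238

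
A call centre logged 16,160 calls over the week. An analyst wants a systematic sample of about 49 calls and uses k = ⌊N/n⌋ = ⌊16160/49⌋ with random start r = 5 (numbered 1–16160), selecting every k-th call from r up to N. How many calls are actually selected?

k = ⌊16160/49⌋ = 329
Achieved size = ⌊(16160 − 5)/329⌋ + 1 = ⌊16155/329⌋ + 1 = 49 + 1 = 50
(last selection: 5 + 49×329 = 16126 ≤ 16160; next would be 16455 > 16160)

50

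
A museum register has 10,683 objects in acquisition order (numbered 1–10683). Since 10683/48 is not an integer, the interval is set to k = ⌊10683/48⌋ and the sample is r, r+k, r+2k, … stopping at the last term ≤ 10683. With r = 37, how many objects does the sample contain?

48

k = ⌊10683/48⌋ = 222
Achieved size = ⌊(10683 − 37)/222⌋ + 1 = ⌊10646/222⌋ + 1 = 47 + 1 = 48
(last selection: 37 + 47×222 = 10471 ≤ 10683; next would be 10693 > 10683)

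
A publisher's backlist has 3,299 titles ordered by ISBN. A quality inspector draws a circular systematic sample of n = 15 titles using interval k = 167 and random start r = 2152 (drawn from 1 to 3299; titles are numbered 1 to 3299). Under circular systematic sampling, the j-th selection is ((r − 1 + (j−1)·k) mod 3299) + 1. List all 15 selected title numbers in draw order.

2152, 2319, 2486, 2653, 2820, 2987, 3154, 22, 189, 356, 523, 690, 857, 1024, 1191

Selection 1: 2152
Selection 2: 2152 + 167 = 2319
Selection 3: 2319 + 167 = 2486
Selection 4: 2486 + 167 = 2653
Selection 5: 2653 + 167 = 2820
Selection 6: 2820 + 167 = 2987
Selection 7: 2987 + 167 = 3154
Selection 8: 3154 + 167 = 3321 → 3321 − 3299 = 22
Selection 9: 22 + 167 = 189
Selection 10: 189 + 167 = 356
Selection 11: 356 + 167 = 523
Selection 12: 523 + 167 = 690
Selection 13: 690 + 167 = 857
Selection 14: 857 + 167 = 1024
Selection 15: 1024 + 167 = 1191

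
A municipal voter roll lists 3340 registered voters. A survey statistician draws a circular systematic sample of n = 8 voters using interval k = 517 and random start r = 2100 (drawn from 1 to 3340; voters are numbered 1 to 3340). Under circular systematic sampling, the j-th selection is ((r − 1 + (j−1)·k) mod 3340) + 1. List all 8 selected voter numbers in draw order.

2100, 2617, 3134, 311, 828, 1345, 1862, 2379

Selection 1: 2100
Selection 2: 2100 + 517 = 2617
Selection 3: 2617 + 517 = 3134
Selection 4: 3134 + 517 = 3651 → 3651 − 3340 = 311
Selection 5: 311 + 517 = 828
Selection 6: 828 + 517 = 1345
Selection 7: 1345 + 517 = 1862
Selection 8: 1862 + 517 = 2379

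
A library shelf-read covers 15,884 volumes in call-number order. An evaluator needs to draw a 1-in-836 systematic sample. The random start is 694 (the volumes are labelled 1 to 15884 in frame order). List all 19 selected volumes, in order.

volume 1: 694
volume 2: 694 + 836 = 1530
volume 3: 1530 + 836 = 2366
volume 4: 2366 + 836 = 3202
volume 5: 3202 + 836 = 4038
volume 6: 4038 + 836 = 4874
volume 7: 4874 + 836 = 5710
volume 8: 5710 + 836 = 6546
volume 9: 6546 + 836 = 7382
volume 10: 7382 + 836 = 8218
volume 11: 8218 + 836 = 9054
volume 12: 9054 + 836 = 9890
volume 13: 9890 + 836 = 10726
volume 14: 10726 + 836 = 11562
volume 15: 11562 + 836 = 12398
volume 16: 12398 + 836 = 13234
volume 17: 13234 + 836 = 14070
volume 18: 14070 + 836 = 14906
volume 19: 14906 + 836 = 15742

694, 1530, 2366, 3202, 4038, 4874, 5710, 6546, 7382, 8218, 9054, 9890, 10726, 11562, 12398, 13234, 14070, 14906, 15742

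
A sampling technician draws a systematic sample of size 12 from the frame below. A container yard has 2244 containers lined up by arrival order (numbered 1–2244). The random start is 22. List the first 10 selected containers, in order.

k = N/n = 2244/12 = 187
container 1: 22
container 2: 22 + 187 = 209
container 3: 209 + 187 = 396
container 4: 396 + 187 = 583
container 5: 583 + 187 = 770
container 6: 770 + 187 = 957
container 7: 957 + 187 = 1144
container 8: 1144 + 187 = 1331
container 9: 1331 + 187 = 1518
container 10: 1518 + 187 = 1705

22, 209, 396, 583, 770, 957, 1144, 1331, 1518, 1705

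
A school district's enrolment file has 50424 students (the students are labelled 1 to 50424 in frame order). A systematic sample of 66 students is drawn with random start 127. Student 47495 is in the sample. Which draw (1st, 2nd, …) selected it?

k = 50424/66 = 764
position = (47495 − 127)/764 + 1 = 47368/764 + 1 = 62 + 1 = 63

63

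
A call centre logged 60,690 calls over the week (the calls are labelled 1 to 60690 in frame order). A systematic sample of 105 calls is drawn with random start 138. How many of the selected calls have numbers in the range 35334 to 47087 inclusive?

21

k = 60690/105 = 578
First selection ≥ 35334: 138 + ⌈(35334−138)/578⌉·578 = 138 + 61×578 = 35396
Last selection ≤ 47087: 138 + ⌊(47087−138)/578⌋·578 = 138 + 81×578 = 46956
Count = 81 − 61 + 1 = 21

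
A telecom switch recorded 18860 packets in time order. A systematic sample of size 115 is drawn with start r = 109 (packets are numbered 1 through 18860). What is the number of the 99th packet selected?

16181

k = 18860/115 = 164
99th selection = r + (99−1)·k = 109 + 98×164 = 109 + 16072 = 16181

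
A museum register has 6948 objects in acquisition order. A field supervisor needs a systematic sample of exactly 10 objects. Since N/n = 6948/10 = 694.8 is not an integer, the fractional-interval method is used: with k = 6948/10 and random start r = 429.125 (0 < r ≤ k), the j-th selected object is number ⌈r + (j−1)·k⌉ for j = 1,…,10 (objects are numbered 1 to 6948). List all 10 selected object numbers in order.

430, 1124, 1819, 2514, 3209, 3904, 4598, 5293, 5988, 6683

j=1: r + 0k = 429.125 → ⌈·⌉ = 430
j=2: r + 1k = 1123.925 → ⌈·⌉ = 1124
j=3: r + 2k = 1818.725 → ⌈·⌉ = 1819
j=4: r + 3k = 2513.525 → ⌈·⌉ = 2514
j=5: r + 4k = 3208.325 → ⌈·⌉ = 3209
j=6: r + 5k = 3903.125 → ⌈·⌉ = 3904
j=7: r + 6k = 4597.925 → ⌈·⌉ = 4598
j=8: r + 7k = 5292.725 → ⌈·⌉ = 5293
j=9: r + 8k = 5987.525 → ⌈·⌉ = 5988
j=10: r + 9k = 6682.325 → ⌈·⌉ = 6683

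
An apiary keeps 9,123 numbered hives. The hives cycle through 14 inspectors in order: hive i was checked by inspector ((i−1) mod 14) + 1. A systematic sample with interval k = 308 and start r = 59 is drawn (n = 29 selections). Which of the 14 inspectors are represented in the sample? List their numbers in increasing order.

Consecutive selections differ by k = 308, so their inspector numbers differ by 308 mod 14 = 0.
gcd(308, 14) = 14, so the sample visits 14/14 = 1 distinct residues mod 14.
Start 59 is inspector 3; the inspectors hit are 3.

3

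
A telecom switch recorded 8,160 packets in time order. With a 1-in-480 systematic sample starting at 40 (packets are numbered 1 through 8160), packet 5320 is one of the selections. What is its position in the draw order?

k = 480
position = (5320 − 40)/480 + 1 = 5280/480 + 1 = 11 + 1 = 12

12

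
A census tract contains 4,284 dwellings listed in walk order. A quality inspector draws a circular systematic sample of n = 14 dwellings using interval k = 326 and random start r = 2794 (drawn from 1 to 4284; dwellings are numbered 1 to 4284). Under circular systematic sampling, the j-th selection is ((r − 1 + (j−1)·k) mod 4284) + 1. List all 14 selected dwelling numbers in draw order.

2794, 3120, 3446, 3772, 4098, 140, 466, 792, 1118, 1444, 1770, 2096, 2422, 2748

Selection 1: 2794
Selection 2: 2794 + 326 = 3120
Selection 3: 3120 + 326 = 3446
Selection 4: 3446 + 326 = 3772
Selection 5: 3772 + 326 = 4098
Selection 6: 4098 + 326 = 4424 → 4424 − 4284 = 140
Selection 7: 140 + 326 = 466
Selection 8: 466 + 326 = 792
Selection 9: 792 + 326 = 1118
Selection 10: 1118 + 326 = 1444
Selection 11: 1444 + 326 = 1770
Selection 12: 1770 + 326 = 2096
Selection 13: 2096 + 326 = 2422
Selection 14: 2422 + 326 = 2748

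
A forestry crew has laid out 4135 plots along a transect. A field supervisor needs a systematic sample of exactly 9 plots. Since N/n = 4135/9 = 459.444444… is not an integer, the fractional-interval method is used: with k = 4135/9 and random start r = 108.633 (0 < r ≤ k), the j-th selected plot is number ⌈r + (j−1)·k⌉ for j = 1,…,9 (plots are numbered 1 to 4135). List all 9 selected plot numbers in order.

j=1: r + 0k = 108.633 → ⌈·⌉ = 109
j=2: r + 1k = 568.077444… → ⌈·⌉ = 569
j=3: r + 2k = 1027.521888… → ⌈·⌉ = 1028
j=4: r + 3k = 1486.966333… → ⌈·⌉ = 1487
j=5: r + 4k = 1946.410777… → ⌈·⌉ = 1947
j=6: r + 5k = 2405.855222… → ⌈·⌉ = 2406
j=7: r + 6k = 2865.299666… → ⌈·⌉ = 2866
j=8: r + 7k = 3324.744111… → ⌈·⌉ = 3325
j=9: r + 8k = 3784.188555… → ⌈·⌉ = 3785

109, 569, 1028, 1487, 1947, 2406, 2866, 3325, 3785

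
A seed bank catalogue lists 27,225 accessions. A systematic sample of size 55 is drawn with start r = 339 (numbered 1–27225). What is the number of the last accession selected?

k = 27225/55 = 495
55th selection = r + (55−1)·k = 339 + 54×495 = 339 + 26730 = 27069

27069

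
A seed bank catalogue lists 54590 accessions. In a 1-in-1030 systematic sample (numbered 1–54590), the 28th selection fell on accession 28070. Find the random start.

260

k = 1030
r = 28070 − (28−1)×1030 = 28070 − 27810 = 260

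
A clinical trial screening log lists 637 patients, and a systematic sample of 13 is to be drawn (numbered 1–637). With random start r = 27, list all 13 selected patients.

k = N/n = 637/13 = 49
patient 1: 27
patient 2: 27 + 49 = 76
patient 3: 76 + 49 = 125
patient 4: 125 + 49 = 174
patient 5: 174 + 49 = 223
patient 6: 223 + 49 = 272
patient 7: 272 + 49 = 321
patient 8: 321 + 49 = 370
patient 9: 370 + 49 = 419
patient 10: 419 + 49 = 468
patient 11: 468 + 49 = 517
patient 12: 517 + 49 = 566
patient 13: 566 + 49 = 615

27, 76, 125, 174, 223, 272, 321, 370, 419, 468, 517, 566, 615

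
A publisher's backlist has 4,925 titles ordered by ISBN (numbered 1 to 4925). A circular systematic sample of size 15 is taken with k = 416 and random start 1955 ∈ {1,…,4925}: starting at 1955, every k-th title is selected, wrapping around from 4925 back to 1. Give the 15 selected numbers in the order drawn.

Selection 1: 1955
Selection 2: 1955 + 416 = 2371
Selection 3: 2371 + 416 = 2787
Selection 4: 2787 + 416 = 3203
Selection 5: 3203 + 416 = 3619
Selection 6: 3619 + 416 = 4035
Selection 7: 4035 + 416 = 4451
Selection 8: 4451 + 416 = 4867
Selection 9: 4867 + 416 = 5283 → 5283 − 4925 = 358
Selection 10: 358 + 416 = 774
Selection 11: 774 + 416 = 1190
Selection 12: 1190 + 416 = 1606
Selection 13: 1606 + 416 = 2022
Selection 14: 2022 + 416 = 2438
Selection 15: 2438 + 416 = 2854

1955, 2371, 2787, 3203, 3619, 4035, 4451, 4867, 358, 774, 1190, 1606, 2022, 2438, 2854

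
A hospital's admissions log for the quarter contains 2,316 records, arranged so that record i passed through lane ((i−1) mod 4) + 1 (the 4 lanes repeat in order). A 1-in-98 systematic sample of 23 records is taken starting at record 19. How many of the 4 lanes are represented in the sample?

Consecutive selections differ by k = 98, so their lane numbers differ by 98 mod 4 = 2.
gcd(98, 4) = 2, so the sample visits 4/2 = 2 distinct residues mod 4.
Start 19 is lane 3; the lanes hit are 1, 3.

2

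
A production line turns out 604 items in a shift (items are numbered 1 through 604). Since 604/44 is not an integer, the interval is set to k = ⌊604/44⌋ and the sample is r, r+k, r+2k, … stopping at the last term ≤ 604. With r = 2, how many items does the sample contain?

k = ⌊604/44⌋ = 13
Achieved size = ⌊(604 − 2)/13⌋ + 1 = ⌊602/13⌋ + 1 = 46 + 1 = 47
(last selection: 2 + 46×13 = 600 ≤ 604; next would be 613 > 604)

47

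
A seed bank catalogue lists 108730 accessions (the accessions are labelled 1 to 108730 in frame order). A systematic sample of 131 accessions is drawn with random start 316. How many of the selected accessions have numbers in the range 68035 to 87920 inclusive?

k = 108730/131 = 830
First selection ≥ 68035: 316 + ⌈(68035−316)/830⌉·830 = 316 + 82×830 = 68376
Last selection ≤ 87920: 316 + ⌊(87920−316)/830⌋·830 = 316 + 105×830 = 87466
Count = 105 − 82 + 1 = 24

24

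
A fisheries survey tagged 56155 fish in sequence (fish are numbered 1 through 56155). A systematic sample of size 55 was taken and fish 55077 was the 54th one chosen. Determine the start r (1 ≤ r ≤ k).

964

k = 56155/55 = 1021
r = 55077 − (54−1)×1021 = 55077 − 54113 = 964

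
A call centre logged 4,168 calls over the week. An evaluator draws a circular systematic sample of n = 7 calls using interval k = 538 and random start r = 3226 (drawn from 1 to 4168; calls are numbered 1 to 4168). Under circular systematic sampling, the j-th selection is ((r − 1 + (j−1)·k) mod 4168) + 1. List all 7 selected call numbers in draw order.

Selection 1: 3226
Selection 2: 3226 + 538 = 3764
Selection 3: 3764 + 538 = 4302 → 4302 − 4168 = 134
Selection 4: 134 + 538 = 672
Selection 5: 672 + 538 = 1210
Selection 6: 1210 + 538 = 1748
Selection 7: 1748 + 538 = 2286

3226, 3764, 134, 672, 1210, 1748, 2286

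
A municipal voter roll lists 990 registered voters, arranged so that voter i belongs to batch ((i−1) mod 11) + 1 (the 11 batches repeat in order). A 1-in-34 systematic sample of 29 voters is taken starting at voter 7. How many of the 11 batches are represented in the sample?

Consecutive selections differ by k = 34, so their batch numbers differ by 34 mod 11 = 1.
gcd(34, 11) = 1, so the sample visits 11/1 = 11 distinct residues mod 11.
Start 7 is batch 7; the batches hit are 1, 2, 3, 4, 5, 6, 7, 8, 9, 10, 11.

11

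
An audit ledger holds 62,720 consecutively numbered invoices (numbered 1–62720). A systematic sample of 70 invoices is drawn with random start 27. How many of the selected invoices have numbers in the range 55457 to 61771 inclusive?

k = 62720/70 = 896
First selection ≥ 55457: 27 + ⌈(55457−27)/896⌉·896 = 27 + 62×896 = 55579
Last selection ≤ 61771: 27 + ⌊(61771−27)/896⌋·896 = 27 + 68×896 = 60955
Count = 68 − 62 + 1 = 7

7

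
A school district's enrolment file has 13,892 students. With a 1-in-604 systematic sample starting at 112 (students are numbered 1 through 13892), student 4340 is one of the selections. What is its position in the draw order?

k = 604
position = (4340 − 112)/604 + 1 = 4228/604 + 1 = 7 + 1 = 8

8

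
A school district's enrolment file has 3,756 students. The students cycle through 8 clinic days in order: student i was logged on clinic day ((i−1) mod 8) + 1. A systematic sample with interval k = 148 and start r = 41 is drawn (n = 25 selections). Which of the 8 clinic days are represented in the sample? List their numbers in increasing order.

Consecutive selections differ by k = 148, so their clinic day numbers differ by 148 mod 8 = 4.
gcd(148, 8) = 4, so the sample visits 8/4 = 2 distinct residues mod 8.
Start 41 is clinic day 1; the clinic days hit are 1, 5.

1, 5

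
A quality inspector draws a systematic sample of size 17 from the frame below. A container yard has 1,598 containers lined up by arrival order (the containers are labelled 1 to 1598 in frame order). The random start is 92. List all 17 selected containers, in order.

k = N/n = 1598/17 = 94
container 1: 92
container 2: 92 + 94 = 186
container 3: 186 + 94 = 280
container 4: 280 + 94 = 374
container 5: 374 + 94 = 468
container 6: 468 + 94 = 562
container 7: 562 + 94 = 656
container 8: 656 + 94 = 750
container 9: 750 + 94 = 844
container 10: 844 + 94 = 938
container 11: 938 + 94 = 1032
container 12: 1032 + 94 = 1126
container 13: 1126 + 94 = 1220
container 14: 1220 + 94 = 1314
container 15: 1314 + 94 = 1408
container 16: 1408 + 94 = 1502
container 17: 1502 + 94 = 1596

92, 186, 280, 374, 468, 562, 656, 750, 844, 938, 1032, 1126, 1220, 1314, 1408, 1502, 1596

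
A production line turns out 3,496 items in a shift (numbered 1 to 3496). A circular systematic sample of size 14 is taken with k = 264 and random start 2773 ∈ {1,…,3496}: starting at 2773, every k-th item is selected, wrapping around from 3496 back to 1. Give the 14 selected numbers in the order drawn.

2773, 3037, 3301, 69, 333, 597, 861, 1125, 1389, 1653, 1917, 2181, 2445, 2709

Selection 1: 2773
Selection 2: 2773 + 264 = 3037
Selection 3: 3037 + 264 = 3301
Selection 4: 3301 + 264 = 3565 → 3565 − 3496 = 69
Selection 5: 69 + 264 = 333
Selection 6: 333 + 264 = 597
Selection 7: 597 + 264 = 861
Selection 8: 861 + 264 = 1125
Selection 9: 1125 + 264 = 1389
Selection 10: 1389 + 264 = 1653
Selection 11: 1653 + 264 = 1917
Selection 12: 1917 + 264 = 2181
Selection 13: 2181 + 264 = 2445
Selection 14: 2445 + 264 = 2709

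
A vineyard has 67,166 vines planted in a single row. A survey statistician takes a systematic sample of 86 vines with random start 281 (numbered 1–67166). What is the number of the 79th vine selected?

k = 67166/86 = 781
79th selection = r + (79−1)·k = 281 + 78×781 = 281 + 60918 = 61199

61199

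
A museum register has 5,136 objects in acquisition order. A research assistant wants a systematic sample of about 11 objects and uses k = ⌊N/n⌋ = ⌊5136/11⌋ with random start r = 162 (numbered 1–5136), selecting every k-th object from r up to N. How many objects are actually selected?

k = ⌊5136/11⌋ = 466
Achieved size = ⌊(5136 − 162)/466⌋ + 1 = ⌊4974/466⌋ + 1 = 10 + 1 = 11
(last selection: 162 + 10×466 = 4822 ≤ 5136; next would be 5288 > 5136)

11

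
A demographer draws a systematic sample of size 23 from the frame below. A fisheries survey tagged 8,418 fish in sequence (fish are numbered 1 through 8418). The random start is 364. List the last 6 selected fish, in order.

6586, 6952, 7318, 7684, 8050, 8416

k = N/n = 8418/23 = 366
18th selection = 364 + 17×366 = 6586
19th: 6586 + 366 = 6952
20th: 6952 + 366 = 7318
21st: 7318 + 366 = 7684
22nd: 7684 + 366 = 8050
23rd: 8050 + 366 = 8416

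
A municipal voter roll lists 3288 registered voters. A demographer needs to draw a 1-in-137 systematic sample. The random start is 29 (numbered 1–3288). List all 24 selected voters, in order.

29, 166, 303, 440, 577, 714, 851, 988, 1125, 1262, 1399, 1536, 1673, 1810, 1947, 2084, 2221, 2358, 2495, 2632, 2769, 2906, 3043, 3180

voter 1: 29
voter 2: 29 + 137 = 166
voter 3: 166 + 137 = 303
voter 4: 303 + 137 = 440
voter 5: 440 + 137 = 577
voter 6: 577 + 137 = 714
voter 7: 714 + 137 = 851
voter 8: 851 + 137 = 988
voter 9: 988 + 137 = 1125
voter 10: 1125 + 137 = 1262
voter 11: 1262 + 137 = 1399
voter 12: 1399 + 137 = 1536
voter 13: 1536 + 137 = 1673
voter 14: 1673 + 137 = 1810
voter 15: 1810 + 137 = 1947
voter 16: 1947 + 137 = 2084
voter 17: 2084 + 137 = 2221
voter 18: 2221 + 137 = 2358
voter 19: 2358 + 137 = 2495
voter 20: 2495 + 137 = 2632
voter 21: 2632 + 137 = 2769
voter 22: 2769 + 137 = 2906
voter 23: 2906 + 137 = 3043
voter 24: 3043 + 137 = 3180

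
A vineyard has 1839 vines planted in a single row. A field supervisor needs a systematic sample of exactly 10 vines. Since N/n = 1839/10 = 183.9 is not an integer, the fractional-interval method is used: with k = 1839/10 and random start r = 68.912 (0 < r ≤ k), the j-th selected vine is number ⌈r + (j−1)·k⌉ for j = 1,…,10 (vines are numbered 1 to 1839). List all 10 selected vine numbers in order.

j=1: r + 0k = 68.912 → ⌈·⌉ = 69
j=2: r + 1k = 252.812 → ⌈·⌉ = 253
j=3: r + 2k = 436.712 → ⌈·⌉ = 437
j=4: r + 3k = 620.612 → ⌈·⌉ = 621
j=5: r + 4k = 804.512 → ⌈·⌉ = 805
j=6: r + 5k = 988.412 → ⌈·⌉ = 989
j=7: r + 6k = 1172.312 → ⌈·⌉ = 1173
j=8: r + 7k = 1356.212 → ⌈·⌉ = 1357
j=9: r + 8k = 1540.112 → ⌈·⌉ = 1541
j=10: r + 9k = 1724.012 → ⌈·⌉ = 1725

69, 253, 437, 621, 805, 989, 1173, 1357, 1541, 1725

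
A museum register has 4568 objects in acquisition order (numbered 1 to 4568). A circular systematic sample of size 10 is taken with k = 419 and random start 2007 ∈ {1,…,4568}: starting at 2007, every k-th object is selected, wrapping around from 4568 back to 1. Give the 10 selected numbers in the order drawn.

2007, 2426, 2845, 3264, 3683, 4102, 4521, 372, 791, 1210

Selection 1: 2007
Selection 2: 2007 + 419 = 2426
Selection 3: 2426 + 419 = 2845
Selection 4: 2845 + 419 = 3264
Selection 5: 3264 + 419 = 3683
Selection 6: 3683 + 419 = 4102
Selection 7: 4102 + 419 = 4521
Selection 8: 4521 + 419 = 4940 → 4940 − 4568 = 372
Selection 9: 372 + 419 = 791
Selection 10: 791 + 419 = 1210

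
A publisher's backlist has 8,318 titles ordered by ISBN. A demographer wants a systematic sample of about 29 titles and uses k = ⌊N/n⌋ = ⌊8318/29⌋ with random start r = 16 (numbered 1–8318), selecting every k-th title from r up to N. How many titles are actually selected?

30

k = ⌊8318/29⌋ = 286
Achieved size = ⌊(8318 − 16)/286⌋ + 1 = ⌊8302/286⌋ + 1 = 29 + 1 = 30
(last selection: 16 + 29×286 = 8310 ≤ 8318; next would be 8596 > 8318)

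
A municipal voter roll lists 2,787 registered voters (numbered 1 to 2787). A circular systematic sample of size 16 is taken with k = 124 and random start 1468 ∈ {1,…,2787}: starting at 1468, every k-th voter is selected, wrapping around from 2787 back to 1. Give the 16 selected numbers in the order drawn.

1468, 1592, 1716, 1840, 1964, 2088, 2212, 2336, 2460, 2584, 2708, 45, 169, 293, 417, 541

Selection 1: 1468
Selection 2: 1468 + 124 = 1592
Selection 3: 1592 + 124 = 1716
Selection 4: 1716 + 124 = 1840
Selection 5: 1840 + 124 = 1964
Selection 6: 1964 + 124 = 2088
Selection 7: 2088 + 124 = 2212
Selection 8: 2212 + 124 = 2336
Selection 9: 2336 + 124 = 2460
Selection 10: 2460 + 124 = 2584
Selection 11: 2584 + 124 = 2708
Selection 12: 2708 + 124 = 2832 → 2832 − 2787 = 45
Selection 13: 45 + 124 = 169
Selection 14: 169 + 124 = 293
Selection 15: 293 + 124 = 417
Selection 16: 417 + 124 = 541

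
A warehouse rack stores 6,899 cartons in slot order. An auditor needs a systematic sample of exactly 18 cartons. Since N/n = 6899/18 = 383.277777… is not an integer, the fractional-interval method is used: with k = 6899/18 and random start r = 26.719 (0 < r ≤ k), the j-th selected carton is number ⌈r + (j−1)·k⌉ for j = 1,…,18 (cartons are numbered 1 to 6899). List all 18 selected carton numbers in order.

27, 410, 794, 1177, 1560, 1944, 2327, 2710, 3093, 3477, 3860, 4243, 4627, 5010, 5393, 5776, 6160, 6543

j=1: r + 0k = 26.719 → ⌈·⌉ = 27
j=2: r + 1k = 409.996777… → ⌈·⌉ = 410
j=3: r + 2k = 793.274555… → ⌈·⌉ = 794
j=4: r + 3k = 1176.552333… → ⌈·⌉ = 1177
j=5: r + 4k = 1559.830111… → ⌈·⌉ = 1560
j=6: r + 5k = 1943.107888… → ⌈·⌉ = 1944
j=7: r + 6k = 2326.385666… → ⌈·⌉ = 2327
j=8: r + 7k = 2709.663444… → ⌈·⌉ = 2710
j=9: r + 8k = 3092.941222… → ⌈·⌉ = 3093
j=10: r + 9k = 3476.219 → ⌈·⌉ = 3477
j=11: r + 10k = 3859.496777… → ⌈·⌉ = 3860
j=12: r + 11k = 4242.774555… → ⌈·⌉ = 4243
j=13: r + 12k = 4626.052333… → ⌈·⌉ = 4627
j=14: r + 13k = 5009.330111… → ⌈·⌉ = 5010
j=15: r + 14k = 5392.607888… → ⌈·⌉ = 5393
j=16: r + 15k = 5775.885666… → ⌈·⌉ = 5776
j=17: r + 16k = 6159.163444… → ⌈·⌉ = 6160
j=18: r + 17k = 6542.441222… → ⌈·⌉ = 6543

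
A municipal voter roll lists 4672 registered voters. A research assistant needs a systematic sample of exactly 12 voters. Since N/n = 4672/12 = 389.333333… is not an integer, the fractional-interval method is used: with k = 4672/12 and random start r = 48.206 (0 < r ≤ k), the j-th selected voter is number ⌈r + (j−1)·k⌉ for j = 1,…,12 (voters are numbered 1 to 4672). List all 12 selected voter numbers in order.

49, 438, 827, 1217, 1606, 1995, 2385, 2774, 3163, 3553, 3942, 4331

j=1: r + 0k = 48.206 → ⌈·⌉ = 49
j=2: r + 1k = 437.539333… → ⌈·⌉ = 438
j=3: r + 2k = 826.872666… → ⌈·⌉ = 827
j=4: r + 3k = 1216.206 → ⌈·⌉ = 1217
j=5: r + 4k = 1605.539333… → ⌈·⌉ = 1606
j=6: r + 5k = 1994.872666… → ⌈·⌉ = 1995
j=7: r + 6k = 2384.206 → ⌈·⌉ = 2385
j=8: r + 7k = 2773.539333… → ⌈·⌉ = 2774
j=9: r + 8k = 3162.872666… → ⌈·⌉ = 3163
j=10: r + 9k = 3552.206 → ⌈·⌉ = 3553
j=11: r + 10k = 3941.539333… → ⌈·⌉ = 3942
j=12: r + 11k = 4330.872666… → ⌈·⌉ = 4331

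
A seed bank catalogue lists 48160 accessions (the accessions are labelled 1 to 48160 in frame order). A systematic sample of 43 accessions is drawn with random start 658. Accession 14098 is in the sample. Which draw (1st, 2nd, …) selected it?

13

k = 48160/43 = 1120
position = (14098 − 658)/1120 + 1 = 13440/1120 + 1 = 12 + 1 = 13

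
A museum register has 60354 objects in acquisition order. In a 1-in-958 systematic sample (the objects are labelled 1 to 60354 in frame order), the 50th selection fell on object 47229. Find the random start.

287

k = 958
r = 47229 − (50−1)×958 = 47229 − 46942 = 287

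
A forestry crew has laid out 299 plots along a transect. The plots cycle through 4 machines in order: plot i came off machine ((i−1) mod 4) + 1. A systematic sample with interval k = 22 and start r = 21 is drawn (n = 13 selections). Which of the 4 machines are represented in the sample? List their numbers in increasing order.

Consecutive selections differ by k = 22, so their machine numbers differ by 22 mod 4 = 2.
gcd(22, 4) = 2, so the sample visits 4/2 = 2 distinct residues mod 4.
Start 21 is machine 1; the machines hit are 1, 3.

1, 3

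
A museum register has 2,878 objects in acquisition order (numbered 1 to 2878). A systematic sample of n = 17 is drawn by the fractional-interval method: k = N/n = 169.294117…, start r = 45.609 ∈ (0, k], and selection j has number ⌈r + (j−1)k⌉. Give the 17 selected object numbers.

j=1: r + 0k = 45.609 → ⌈·⌉ = 46
j=2: r + 1k = 214.903117… → ⌈·⌉ = 215
j=3: r + 2k = 384.197235… → ⌈·⌉ = 385
j=4: r + 3k = 553.491352… → ⌈·⌉ = 554
j=5: r + 4k = 722.785470… → ⌈·⌉ = 723
j=6: r + 5k = 892.079588… → ⌈·⌉ = 893
j=7: r + 6k = 1061.373705… → ⌈·⌉ = 1062
j=8: r + 7k = 1230.667823… → ⌈·⌉ = 1231
j=9: r + 8k = 1399.961941… → ⌈·⌉ = 1400
j=10: r + 9k = 1569.256058… → ⌈·⌉ = 1570
j=11: r + 10k = 1738.550176… → ⌈·⌉ = 1739
j=12: r + 11k = 1907.844294… → ⌈·⌉ = 1908
j=13: r + 12k = 2077.138411… → ⌈·⌉ = 2078
j=14: r + 13k = 2246.432529… → ⌈·⌉ = 2247
j=15: r + 14k = 2415.726647… → ⌈·⌉ = 2416
j=16: r + 15k = 2585.020764… → ⌈·⌉ = 2586
j=17: r + 16k = 2754.314882… → ⌈·⌉ = 2755

46, 215, 385, 554, 723, 893, 1062, 1231, 1400, 1570, 1739, 1908, 2078, 2247, 2416, 2586, 2755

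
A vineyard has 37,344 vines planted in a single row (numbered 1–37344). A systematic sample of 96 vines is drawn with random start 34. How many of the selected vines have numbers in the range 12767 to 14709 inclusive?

k = 37344/96 = 389
First selection ≥ 12767: 34 + ⌈(12767−34)/389⌉·389 = 34 + 33×389 = 12871
Last selection ≤ 14709: 34 + ⌊(14709−34)/389⌋·389 = 34 + 37×389 = 14427
Count = 37 − 33 + 1 = 5

5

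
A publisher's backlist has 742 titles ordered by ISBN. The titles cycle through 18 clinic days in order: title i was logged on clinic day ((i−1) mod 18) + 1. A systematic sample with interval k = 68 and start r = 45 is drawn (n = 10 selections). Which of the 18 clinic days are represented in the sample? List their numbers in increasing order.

1, 3, 5, 7, 9, 11, 13, 15, 17

Consecutive selections differ by k = 68, so their clinic day numbers differ by 68 mod 18 = 14.
gcd(68, 18) = 2, so the sample visits 18/2 = 9 distinct residues mod 18.
Start 45 is clinic day 9; the clinic days hit are 1, 3, 5, 7, 9, 11, 13, 15, 17.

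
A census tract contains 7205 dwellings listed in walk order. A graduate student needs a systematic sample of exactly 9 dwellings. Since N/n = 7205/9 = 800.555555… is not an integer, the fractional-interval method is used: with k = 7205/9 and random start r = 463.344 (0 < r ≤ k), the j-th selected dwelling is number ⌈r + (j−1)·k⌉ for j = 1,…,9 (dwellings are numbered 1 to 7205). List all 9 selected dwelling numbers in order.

j=1: r + 0k = 463.344 → ⌈·⌉ = 464
j=2: r + 1k = 1263.899555… → ⌈·⌉ = 1264
j=3: r + 2k = 2064.455111… → ⌈·⌉ = 2065
j=4: r + 3k = 2865.010666… → ⌈·⌉ = 2866
j=5: r + 4k = 3665.566222… → ⌈·⌉ = 3666
j=6: r + 5k = 4466.121777… → ⌈·⌉ = 4467
j=7: r + 6k = 5266.677333… → ⌈·⌉ = 5267
j=8: r + 7k = 6067.232888… → ⌈·⌉ = 6068
j=9: r + 8k = 6867.788444… → ⌈·⌉ = 6868

464, 1264, 2065, 2866, 3666, 4467, 5267, 6068, 6868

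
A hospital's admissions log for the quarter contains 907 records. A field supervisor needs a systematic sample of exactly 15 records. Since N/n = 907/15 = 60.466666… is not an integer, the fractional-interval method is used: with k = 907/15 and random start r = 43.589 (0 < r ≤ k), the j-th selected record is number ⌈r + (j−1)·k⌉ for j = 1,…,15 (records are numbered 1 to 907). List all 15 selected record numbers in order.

44, 105, 165, 225, 286, 346, 407, 467, 528, 588, 649, 709, 770, 830, 891

j=1: r + 0k = 43.589 → ⌈·⌉ = 44
j=2: r + 1k = 104.055666… → ⌈·⌉ = 105
j=3: r + 2k = 164.522333… → ⌈·⌉ = 165
j=4: r + 3k = 224.989 → ⌈·⌉ = 225
j=5: r + 4k = 285.455666… → ⌈·⌉ = 286
j=6: r + 5k = 345.922333… → ⌈·⌉ = 346
j=7: r + 6k = 406.389 → ⌈·⌉ = 407
j=8: r + 7k = 466.855666… → ⌈·⌉ = 467
j=9: r + 8k = 527.322333… → ⌈·⌉ = 528
j=10: r + 9k = 587.789 → ⌈·⌉ = 588
j=11: r + 10k = 648.255666… → ⌈·⌉ = 649
j=12: r + 11k = 708.722333… → ⌈·⌉ = 709
j=13: r + 12k = 769.189 → ⌈·⌉ = 770
j=14: r + 13k = 829.655666… → ⌈·⌉ = 830
j=15: r + 14k = 890.122333… → ⌈·⌉ = 891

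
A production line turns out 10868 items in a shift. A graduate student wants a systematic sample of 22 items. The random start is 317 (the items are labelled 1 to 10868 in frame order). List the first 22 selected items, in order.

k = N/n = 10868/22 = 494
item 1: 317
item 2: 317 + 494 = 811
item 3: 811 + 494 = 1305
item 4: 1305 + 494 = 1799
item 5: 1799 + 494 = 2293
item 6: 2293 + 494 = 2787
item 7: 2787 + 494 = 3281
item 8: 3281 + 494 = 3775
item 9: 3775 + 494 = 4269
item 10: 4269 + 494 = 4763
item 11: 4763 + 494 = 5257
item 12: 5257 + 494 = 5751
item 13: 5751 + 494 = 6245
item 14: 6245 + 494 = 6739
item 15: 6739 + 494 = 7233
item 16: 7233 + 494 = 7727
item 17: 7727 + 494 = 8221
item 18: 8221 + 494 = 8715
item 19: 8715 + 494 = 9209
item 20: 9209 + 494 = 9703
item 21: 9703 + 494 = 10197
item 22: 10197 + 494 = 10691

317, 811, 1305, 1799, 2293, 2787, 3281, 3775, 4269, 4763, 5257, 5751, 6245, 6739, 7233, 7727, 8221, 8715, 9209, 9703, 10197, 10691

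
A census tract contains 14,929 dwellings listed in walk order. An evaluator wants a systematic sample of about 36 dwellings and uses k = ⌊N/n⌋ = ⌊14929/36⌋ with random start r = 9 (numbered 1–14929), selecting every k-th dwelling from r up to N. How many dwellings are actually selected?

k = ⌊14929/36⌋ = 414
Achieved size = ⌊(14929 − 9)/414⌋ + 1 = ⌊14920/414⌋ + 1 = 36 + 1 = 37
(last selection: 9 + 36×414 = 14913 ≤ 14929; next would be 15327 > 14929)

37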